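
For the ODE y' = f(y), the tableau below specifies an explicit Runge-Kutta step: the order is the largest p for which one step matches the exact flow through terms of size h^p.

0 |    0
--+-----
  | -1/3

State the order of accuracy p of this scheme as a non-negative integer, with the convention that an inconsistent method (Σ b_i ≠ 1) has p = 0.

b = (-1/3)
c = (0)
Σ b_i: (-1/3)·1 = -1/3 ≠ 1 ⇒ order 0.

0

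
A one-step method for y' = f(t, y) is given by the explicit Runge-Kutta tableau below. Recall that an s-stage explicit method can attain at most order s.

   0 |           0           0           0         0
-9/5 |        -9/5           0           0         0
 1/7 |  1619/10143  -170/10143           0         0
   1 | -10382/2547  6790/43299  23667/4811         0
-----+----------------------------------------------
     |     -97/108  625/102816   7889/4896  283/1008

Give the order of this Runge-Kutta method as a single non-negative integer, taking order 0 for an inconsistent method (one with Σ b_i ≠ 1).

4

b = (-97/108, 625/102816, 7889/4896, 283/1008)
c = (0, -9/5, 1/7, 1)
Ac = (0, 0, 34/1127, 119/283)
Σ b_i: (-97/108)·1 + 625/102816·1 + 7889/4896·1 + 283/1008·1 = 1 ✓
b·c: 625/102816·(-9/5) + 7889/4896·1/7 + 283/1008·1 = 1/2 ✓
b·c²: 625/102816·81/25 + 7889/4896·1/49 + 283/1008·1 = 1/3 ✓
b·Ac: 7889/4896·34/1127 + 283/1008·119/283 = 1/6 ✓
b·c³: 625/102816·(-729/125) + 7889/4896·1/343 + 283/1008·1 = 1/4 ✓
b·(c∘Ac): 7889/4896·34/7889 + 283/1008·119/283 = 1/8 ✓
b·Ac²: 7889/4896·(-306/5635) + 283/1008·861/1415 = 1/12 ✓
b·A²c: 283/1008·42/283 = 1/24 ✓; 4 stages ⇒ order 4.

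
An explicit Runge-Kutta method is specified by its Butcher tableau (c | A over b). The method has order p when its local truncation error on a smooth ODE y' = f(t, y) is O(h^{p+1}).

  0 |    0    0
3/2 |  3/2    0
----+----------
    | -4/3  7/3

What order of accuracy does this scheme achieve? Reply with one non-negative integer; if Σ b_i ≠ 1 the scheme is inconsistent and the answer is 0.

1

b = (-4/3, 7/3)
c = (0, 3/2)
Σ b_i: (-4/3)·1 + 7/3·1 = 1 ✓
b·c: 7/3·3/2 = 7/2 ≠ 1/2 ⇒ order 1.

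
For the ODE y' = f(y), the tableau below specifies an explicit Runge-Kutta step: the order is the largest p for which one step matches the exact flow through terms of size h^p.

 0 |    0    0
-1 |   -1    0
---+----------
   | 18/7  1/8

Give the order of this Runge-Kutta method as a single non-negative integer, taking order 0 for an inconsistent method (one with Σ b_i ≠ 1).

0

b = (18/7, 1/8)
c = (0, -1)
Σ b_i: 18/7·1 + 1/8·1 = 151/56 ≠ 1 ⇒ order 0.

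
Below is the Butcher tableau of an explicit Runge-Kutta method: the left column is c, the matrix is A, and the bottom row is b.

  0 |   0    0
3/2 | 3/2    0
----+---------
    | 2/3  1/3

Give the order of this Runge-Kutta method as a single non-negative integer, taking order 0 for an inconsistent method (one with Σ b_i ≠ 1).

2

b = (2/3, 1/3)
c = (0, 3/2)
Σ b_i: 2/3·1 + 1/3·1 = 1 ✓
b·c: 1/3·3/2 = 1/2 ✓; 2 stages ⇒ order 2.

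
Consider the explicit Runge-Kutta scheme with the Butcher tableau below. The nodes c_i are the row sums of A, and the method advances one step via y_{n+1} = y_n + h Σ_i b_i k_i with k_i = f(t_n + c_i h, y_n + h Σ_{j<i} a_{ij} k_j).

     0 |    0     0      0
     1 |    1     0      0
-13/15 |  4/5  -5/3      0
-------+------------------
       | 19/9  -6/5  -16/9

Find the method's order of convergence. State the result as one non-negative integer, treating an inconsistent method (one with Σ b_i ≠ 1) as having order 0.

b = (19/9, -6/5, -16/9)
c = (0, 1, -13/15)
Ac = (0, 0, -5/3)
Σ b_i: 19/9·1 + (-6/5)·1 + (-16/9)·1 = -13/15 ≠ 1 ⇒ order 0.

0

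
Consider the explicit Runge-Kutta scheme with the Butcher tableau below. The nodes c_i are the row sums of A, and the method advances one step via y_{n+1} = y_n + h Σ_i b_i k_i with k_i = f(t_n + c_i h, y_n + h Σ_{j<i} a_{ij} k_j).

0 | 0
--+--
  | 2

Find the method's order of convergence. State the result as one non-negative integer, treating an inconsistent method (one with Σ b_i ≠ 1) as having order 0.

b = (2)
c = (0)
Σ b_i: 2·1 = 2 ≠ 1 ⇒ order 0.

0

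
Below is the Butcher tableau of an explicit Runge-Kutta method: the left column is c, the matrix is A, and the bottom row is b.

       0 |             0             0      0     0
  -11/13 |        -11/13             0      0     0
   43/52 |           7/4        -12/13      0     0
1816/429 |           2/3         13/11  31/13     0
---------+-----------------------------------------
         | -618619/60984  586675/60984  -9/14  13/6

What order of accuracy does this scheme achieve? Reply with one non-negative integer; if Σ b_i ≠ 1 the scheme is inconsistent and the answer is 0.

2

b = (-618619/60984, 586675/60984, -9/14, 13/6)
c = (0, -11/13, 43/52, 1816/429)
Ac = (0, 0, 132/169, 657/676)
Σ b_i: (-618619/60984)·1 + 586675/60984·1 + (-9/14)·1 + 13/6·1 = 1 ✓
b·c: 586675/60984·(-11/13) + (-9/14)·43/52 + 13/6·1816/429 = 1/2 ✓
b·c²: 586675/60984·121/169 + (-9/14)·1849/2704 + 13/6·3297856/184041 = 5599164289/123675552 ≠ 1/3 ⇒ order 2.
b·Ac: (-9/14)·132/169 + 13/6·657/676 = 15177/9464 ≠ 1/6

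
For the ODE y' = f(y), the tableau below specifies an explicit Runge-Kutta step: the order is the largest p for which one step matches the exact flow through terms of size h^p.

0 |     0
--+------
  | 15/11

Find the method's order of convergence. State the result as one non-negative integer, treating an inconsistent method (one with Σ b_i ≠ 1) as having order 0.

0

b = (15/11)
c = (0)
Σ b_i: 15/11·1 = 15/11 ≠ 1 ⇒ order 0.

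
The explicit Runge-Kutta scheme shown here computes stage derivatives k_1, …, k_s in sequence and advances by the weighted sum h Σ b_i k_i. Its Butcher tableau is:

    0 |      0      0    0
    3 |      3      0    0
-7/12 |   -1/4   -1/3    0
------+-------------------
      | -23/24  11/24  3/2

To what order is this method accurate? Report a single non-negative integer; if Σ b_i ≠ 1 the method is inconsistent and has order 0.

2

b = (-23/24, 11/24, 3/2)
c = (0, 3, -7/12)
Ac = (0, 0, -1)
Σ b_i: (-23/24)·1 + 11/24·1 + 3/2·1 = 1 ✓
b·c: 11/24·3 + 3/2·(-7/12) = 1/2 ✓
b·c²: 11/24·9 + 3/2·49/144 = 445/96 ≠ 1/3 ⇒ order 2.
b·Ac: 3/2·(-1) = -3/2 ≠ 1/6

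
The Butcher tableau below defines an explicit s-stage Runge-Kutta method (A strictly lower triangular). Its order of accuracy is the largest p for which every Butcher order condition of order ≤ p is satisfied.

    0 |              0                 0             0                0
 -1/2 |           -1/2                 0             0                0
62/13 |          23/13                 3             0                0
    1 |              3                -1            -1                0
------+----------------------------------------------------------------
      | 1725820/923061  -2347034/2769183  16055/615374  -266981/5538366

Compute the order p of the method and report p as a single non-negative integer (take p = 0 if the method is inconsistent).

b = (1725820/923061, -2347034/2769183, 16055/615374, -266981/5538366)
c = (0, -1/2, 62/13, 1)
Ac = (0, 0, -3/2, -111/26)
Σ b_i: 1725820/923061·1 + (-2347034/2769183)·1 + 16055/615374·1 + (-266981/5538366)·1 = 1 ✓
b·c: (-2347034/2769183)·(-1/2) + 16055/615374·62/13 + (-266981/5538366)·1 = 1/2 ✓
b·c²: (-2347034/2769183)·1/4 + 16055/615374·3844/169 + (-266981/5538366)·1 = 1/3 ✓
b·Ac: 16055/615374·(-3/2) + (-266981/5538366)·(-111/26) = 1/6 ✓
b·c³: (-2347034/2769183)·(-1/8) + 16055/615374·238328/2197 + (-266981/5538366)·1 = 138618365/47999172 ≠ 1/4 ⇒ order 3.
b·(c∘Ac): 16055/615374·(-93/13) + (-266981/5538366)·(-111/26) = 70739/3692244 ≠ 1/8
b·Ac²: 16055/615374·3/4 + (-266981/5538366)·(-15545/676) = 162441485/143997516 ≠ 1/12
b·A²c: (-266981/5538366)·3/2 = -266981/3692244 ≠ 1/24

3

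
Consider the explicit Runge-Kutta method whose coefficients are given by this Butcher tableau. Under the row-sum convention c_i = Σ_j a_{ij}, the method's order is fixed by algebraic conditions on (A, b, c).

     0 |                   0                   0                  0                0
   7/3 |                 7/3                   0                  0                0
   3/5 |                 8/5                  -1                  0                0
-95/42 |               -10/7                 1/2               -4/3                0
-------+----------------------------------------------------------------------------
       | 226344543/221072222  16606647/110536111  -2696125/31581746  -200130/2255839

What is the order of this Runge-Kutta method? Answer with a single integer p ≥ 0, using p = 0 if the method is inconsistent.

3

b = (226344543/221072222, 16606647/110536111, -2696125/31581746, -200130/2255839)
c = (0, 7/3, 3/5, -95/42)
Ac = (0, 0, -7/3, 11/30)
Σ b_i: 226344543/221072222·1 + 16606647/110536111·1 + (-2696125/31581746)·1 + (-200130/2255839)·1 = 1 ✓
b·c: 16606647/110536111·7/3 + (-2696125/31581746)·3/5 + (-200130/2255839)·(-95/42) = 1/2 ✓
b·c²: 16606647/110536111·49/9 + (-2696125/31581746)·9/25 + (-200130/2255839)·9025/1764 = 1/3 ✓
b·Ac: (-2696125/31581746)·(-7/3) + (-200130/2255839)·11/30 = 1/6 ✓
b·c³: 16606647/110536111·343/27 + (-2696125/31581746)·27/125 + (-200130/2255839)·(-857375/74088) = 11606787365/3979299996 ≠ 1/4 ⇒ order 3.
b·(c∘Ac): (-2696125/31581746)·(-7/5) + (-200130/2255839)·(-209/252) = 1306780/6767517 ≠ 1/8
b·Ac²: (-2696125/31581746)·(-49/9) + (-200130/2255839)·1009/450 = 53978141/203025510 ≠ 1/12
b·A²c: (-200130/2255839)·28/9 = -1867880/6767517 ≠ 1/24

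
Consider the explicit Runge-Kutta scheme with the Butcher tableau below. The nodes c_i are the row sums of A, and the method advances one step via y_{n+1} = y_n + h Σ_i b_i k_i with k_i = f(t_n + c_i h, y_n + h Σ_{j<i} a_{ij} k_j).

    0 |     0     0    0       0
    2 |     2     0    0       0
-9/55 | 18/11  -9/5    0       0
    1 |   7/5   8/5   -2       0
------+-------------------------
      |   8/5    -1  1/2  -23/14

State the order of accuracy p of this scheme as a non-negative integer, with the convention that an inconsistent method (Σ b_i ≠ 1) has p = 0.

b = (8/5, -1, 1/2, -23/14)
c = (0, 2, -9/55, 1)
Ac = (0, 0, -18/5, 194/55)
Σ b_i: 8/5·1 + (-1)·1 + 1/2·1 + (-23/14)·1 = -19/35 ≠ 1 ⇒ order 0.

0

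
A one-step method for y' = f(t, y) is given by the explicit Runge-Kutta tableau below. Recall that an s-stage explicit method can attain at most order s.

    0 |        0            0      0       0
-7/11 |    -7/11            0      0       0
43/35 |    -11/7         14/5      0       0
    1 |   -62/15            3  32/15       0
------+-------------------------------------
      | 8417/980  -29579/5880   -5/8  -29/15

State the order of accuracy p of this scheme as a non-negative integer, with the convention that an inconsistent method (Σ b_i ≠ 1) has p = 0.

b = (8417/980, -29579/5880, -5/8, -29/15)
c = (0, -7/11, 43/35, 1)
Ac = (0, 0, -98/55, 4111/5775)
Σ b_i: 8417/980·1 + (-29579/5880)·1 + (-5/8)·1 + (-29/15)·1 = 1 ✓
b·c: (-29579/5880)·(-7/11) + (-5/8)·43/35 + (-29/15)·1 = 1/2 ✓
b·c²: (-29579/5880)·49/121 + (-5/8)·1849/1225 + (-29/15)·1 = -52971/10780 ≠ 1/3 ⇒ order 2.
b·Ac: (-5/8)·(-98/55) + (-29/15)·4111/5775 = -91001/346500 ≠ 1/6

2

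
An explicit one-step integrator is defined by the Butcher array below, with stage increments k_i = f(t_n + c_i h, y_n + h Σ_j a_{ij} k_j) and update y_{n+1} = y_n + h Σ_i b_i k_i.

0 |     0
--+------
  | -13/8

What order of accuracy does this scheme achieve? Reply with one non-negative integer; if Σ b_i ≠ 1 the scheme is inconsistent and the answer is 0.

0

b = (-13/8)
c = (0)
Σ b_i: (-13/8)·1 = -13/8 ≠ 1 ⇒ order 0.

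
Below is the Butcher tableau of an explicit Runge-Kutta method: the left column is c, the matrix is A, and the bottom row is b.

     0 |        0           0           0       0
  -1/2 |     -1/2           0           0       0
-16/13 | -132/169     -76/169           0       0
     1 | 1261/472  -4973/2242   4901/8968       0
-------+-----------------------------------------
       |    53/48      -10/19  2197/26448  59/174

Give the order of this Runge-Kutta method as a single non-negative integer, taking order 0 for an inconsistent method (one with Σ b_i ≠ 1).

4

b = (53/48, -10/19, 2197/26448, 59/174)
c = (0, -1/2, -16/13, 1)
Ac = (0, 0, 38/169, 103/236)
Σ b_i: 53/48·1 + (-10/19)·1 + 2197/26448·1 + 59/174·1 = 1 ✓
b·c: (-10/19)·(-1/2) + 2197/26448·(-16/13) + 59/174·1 = 1/2 ✓
b·c²: (-10/19)·1/4 + 2197/26448·256/169 + 59/174·1 = 1/3 ✓
b·Ac: 2197/26448·38/169 + 59/174·103/236 = 1/6 ✓
b·c³: (-10/19)·(-1/8) + 2197/26448·(-4096/2197) + 59/174·1 = 1/4 ✓
b·(c∘Ac): 2197/26448·(-608/2197) + 59/174·103/236 = 1/8 ✓
b·Ac²: 2197/26448·(-19/169) + 59/174·129/472 = 1/12 ✓
b·A²c: 59/174·29/236 = 1/24 ✓; 4 stages ⇒ order 4.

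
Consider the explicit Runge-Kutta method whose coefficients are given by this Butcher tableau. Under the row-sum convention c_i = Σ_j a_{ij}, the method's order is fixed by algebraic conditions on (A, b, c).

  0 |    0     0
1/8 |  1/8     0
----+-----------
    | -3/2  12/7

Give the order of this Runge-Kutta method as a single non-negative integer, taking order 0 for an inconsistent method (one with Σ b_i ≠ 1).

0

b = (-3/2, 12/7)
c = (0, 1/8)
Σ b_i: (-3/2)·1 + 12/7·1 = 3/14 ≠ 1 ⇒ order 0.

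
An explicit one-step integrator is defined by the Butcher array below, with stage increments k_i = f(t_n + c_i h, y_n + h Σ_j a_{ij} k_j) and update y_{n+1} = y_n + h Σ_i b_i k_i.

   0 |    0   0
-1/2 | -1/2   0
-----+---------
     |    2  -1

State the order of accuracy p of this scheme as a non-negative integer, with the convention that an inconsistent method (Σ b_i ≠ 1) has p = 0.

2

b = (2, -1)
c = (0, -1/2)
Σ b_i: 2·1 + (-1)·1 = 1 ✓
b·c: (-1)·(-1/2) = 1/2 ✓; 2 stages ⇒ order 2.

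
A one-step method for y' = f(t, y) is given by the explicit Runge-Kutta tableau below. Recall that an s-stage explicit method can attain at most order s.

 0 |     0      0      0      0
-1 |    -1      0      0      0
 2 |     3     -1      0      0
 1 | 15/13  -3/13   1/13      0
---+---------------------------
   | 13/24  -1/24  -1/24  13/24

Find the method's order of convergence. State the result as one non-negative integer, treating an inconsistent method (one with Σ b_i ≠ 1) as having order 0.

b = (13/24, -1/24, -1/24, 13/24)
c = (0, -1, 2, 1)
Ac = (0, 0, 1, 5/13)
Σ b_i: 13/24·1 + (-1/24)·1 + (-1/24)·1 + 13/24·1 = 1 ✓
b·c: (-1/24)·(-1) + (-1/24)·2 + 13/24·1 = 1/2 ✓
b·c²: (-1/24)·1 + (-1/24)·4 + 13/24·1 = 1/3 ✓
b·Ac: (-1/24)·1 + 13/24·5/13 = 1/6 ✓
b·c³: (-1/24)·(-1) + (-1/24)·8 + 13/24·1 = 1/4 ✓
b·(c∘Ac): (-1/24)·2 + 13/24·5/13 = 1/8 ✓
b·Ac²: (-1/24)·(-1) + 13/24·1/13 = 1/12 ✓
b·A²c: 13/24·1/13 = 1/24 ✓; 4 stages ⇒ order 4.

4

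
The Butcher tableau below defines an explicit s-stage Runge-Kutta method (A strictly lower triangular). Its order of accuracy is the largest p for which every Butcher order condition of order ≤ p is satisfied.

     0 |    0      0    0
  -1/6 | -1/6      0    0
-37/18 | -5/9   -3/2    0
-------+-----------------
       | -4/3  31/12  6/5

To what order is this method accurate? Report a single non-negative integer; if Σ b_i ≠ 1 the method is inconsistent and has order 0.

0

b = (-4/3, 31/12, 6/5)
c = (0, -1/6, -37/18)
Ac = (0, 0, 1/4)
Σ b_i: (-4/3)·1 + 31/12·1 + 6/5·1 = 49/20 ≠ 1 ⇒ order 0.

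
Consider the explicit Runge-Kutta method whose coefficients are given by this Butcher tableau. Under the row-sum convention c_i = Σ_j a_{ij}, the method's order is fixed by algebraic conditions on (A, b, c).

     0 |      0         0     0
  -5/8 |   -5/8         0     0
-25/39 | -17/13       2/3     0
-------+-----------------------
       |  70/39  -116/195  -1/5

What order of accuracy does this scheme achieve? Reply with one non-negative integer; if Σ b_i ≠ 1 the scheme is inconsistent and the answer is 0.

b = (70/39, -116/195, -1/5)
c = (0, -5/8, -25/39)
Ac = (0, 0, -5/12)
Σ b_i: 70/39·1 + (-116/195)·1 + (-1/5)·1 = 1 ✓
b·c: (-116/195)·(-5/8) + (-1/5)·(-25/39) = 1/2 ✓
b·c²: (-116/195)·25/64 + (-1/5)·625/1521 = -7655/24336 ≠ 1/3 ⇒ order 2.
b·Ac: (-1/5)·(-5/12) = 1/12 ≠ 1/6

2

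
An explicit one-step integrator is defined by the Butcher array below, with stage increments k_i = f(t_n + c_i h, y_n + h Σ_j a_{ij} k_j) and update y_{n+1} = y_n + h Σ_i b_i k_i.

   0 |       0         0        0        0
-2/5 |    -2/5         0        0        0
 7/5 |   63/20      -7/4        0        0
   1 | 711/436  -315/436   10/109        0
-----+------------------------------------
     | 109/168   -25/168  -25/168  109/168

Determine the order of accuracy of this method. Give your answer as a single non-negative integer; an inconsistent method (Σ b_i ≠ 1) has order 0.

4

b = (109/168, -25/168, -25/168, 109/168)
c = (0, -2/5, 7/5, 1)
Ac = (0, 0, 7/10, 91/218)
Σ b_i: 109/168·1 + (-25/168)·1 + (-25/168)·1 + 109/168·1 = 1 ✓
b·c: (-25/168)·(-2/5) + (-25/168)·7/5 + 109/168·1 = 1/2 ✓
b·c²: (-25/168)·4/25 + (-25/168)·49/25 + 109/168·1 = 1/3 ✓
b·Ac: (-25/168)·7/10 + 109/168·91/218 = 1/6 ✓
b·c³: (-25/168)·(-8/125) + (-25/168)·343/125 + 109/168·1 = 1/4 ✓
b·(c∘Ac): (-25/168)·49/50 + 109/168·91/218 = 1/8 ✓
b·Ac²: (-25/168)·(-7/25) + 109/168·7/109 = 1/12 ✓
b·A²c: 109/168·7/109 = 1/24 ✓; 4 stages ⇒ order 4.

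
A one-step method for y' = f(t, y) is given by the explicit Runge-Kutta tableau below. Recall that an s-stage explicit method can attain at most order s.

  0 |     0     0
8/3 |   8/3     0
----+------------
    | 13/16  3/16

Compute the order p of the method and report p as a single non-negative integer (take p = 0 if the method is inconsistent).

b = (13/16, 3/16)
c = (0, 8/3)
Σ b_i: 13/16·1 + 3/16·1 = 1 ✓
b·c: 3/16·8/3 = 1/2 ✓; 2 stages ⇒ order 2.

2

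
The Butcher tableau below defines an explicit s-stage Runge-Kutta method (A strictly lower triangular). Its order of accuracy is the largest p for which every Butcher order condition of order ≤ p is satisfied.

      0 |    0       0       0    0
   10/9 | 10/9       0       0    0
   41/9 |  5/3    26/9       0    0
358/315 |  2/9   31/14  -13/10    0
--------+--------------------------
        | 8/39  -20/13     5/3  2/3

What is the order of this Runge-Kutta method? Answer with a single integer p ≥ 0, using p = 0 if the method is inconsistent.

1

b = (8/39, -20/13, 5/3, 2/3)
c = (0, 10/9, 41/9, 358/315)
Ac = (0, 0, 260/81, -727/210)
Σ b_i: 8/39·1 + (-20/13)·1 + 5/3·1 + 2/3·1 = 1 ✓
b·c: (-20/13)·10/9 + 5/3·41/9 + 2/3·358/315 = 81583/12285 ≠ 1/2 ⇒ order 1.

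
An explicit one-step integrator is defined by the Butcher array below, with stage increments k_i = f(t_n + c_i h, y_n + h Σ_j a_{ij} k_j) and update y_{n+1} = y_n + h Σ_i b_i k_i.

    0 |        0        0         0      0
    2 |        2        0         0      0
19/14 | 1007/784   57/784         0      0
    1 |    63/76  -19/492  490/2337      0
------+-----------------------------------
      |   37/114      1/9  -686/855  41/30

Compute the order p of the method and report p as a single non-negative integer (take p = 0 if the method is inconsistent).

b = (37/114, 1/9, -686/855, 41/30)
c = (0, 2, 19/14, 1)
Ac = (0, 0, 57/392, 17/82)
Σ b_i: 37/114·1 + 1/9·1 + (-686/855)·1 + 41/30·1 = 1 ✓
b·c: 1/9·2 + (-686/855)·19/14 + 41/30·1 = 1/2 ✓
b·c²: 1/9·4 + (-686/855)·361/196 + 41/30·1 = 1/3 ✓
b·Ac: (-686/855)·57/392 + 41/30·17/82 = 1/6 ✓
b·c³: 1/9·8 + (-686/855)·6859/2744 + 41/30·1 = 1/4 ✓
b·(c∘Ac): (-686/855)·1083/5488 + 41/30·17/82 = 1/8 ✓
b·Ac²: (-686/855)·57/196 + 41/30·19/82 = 1/12 ✓
b·A²c: 41/30·5/164 = 1/24 ✓; 4 stages ⇒ order 4.

4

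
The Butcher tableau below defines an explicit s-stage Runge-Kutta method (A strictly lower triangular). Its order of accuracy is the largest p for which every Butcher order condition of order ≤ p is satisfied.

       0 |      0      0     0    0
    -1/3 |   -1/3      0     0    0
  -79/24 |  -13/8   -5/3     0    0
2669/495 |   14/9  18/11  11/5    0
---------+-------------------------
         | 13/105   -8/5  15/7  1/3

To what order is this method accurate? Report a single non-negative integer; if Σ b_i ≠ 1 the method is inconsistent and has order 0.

1

b = (13/105, -8/5, 15/7, 1/3)
c = (0, -1/3, -79/24, 2669/495)
Ac = (0, 0, 5/9, -10279/1320)
Σ b_i: 13/105·1 + (-8/5)·1 + 15/7·1 + 1/3·1 = 1 ✓
b·c: (-8/5)·(-1/3) + 15/7·(-79/24) + 1/3·2669/495 = -392759/83160 ≠ 1/2 ⇒ order 1.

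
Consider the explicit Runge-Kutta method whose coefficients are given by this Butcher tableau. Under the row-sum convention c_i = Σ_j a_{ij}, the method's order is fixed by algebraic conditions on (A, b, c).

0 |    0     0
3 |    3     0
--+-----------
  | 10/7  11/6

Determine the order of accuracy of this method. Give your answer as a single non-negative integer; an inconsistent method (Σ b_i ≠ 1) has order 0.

0

b = (10/7, 11/6)
c = (0, 3)
Σ b_i: 10/7·1 + 11/6·1 = 137/42 ≠ 1 ⇒ order 0.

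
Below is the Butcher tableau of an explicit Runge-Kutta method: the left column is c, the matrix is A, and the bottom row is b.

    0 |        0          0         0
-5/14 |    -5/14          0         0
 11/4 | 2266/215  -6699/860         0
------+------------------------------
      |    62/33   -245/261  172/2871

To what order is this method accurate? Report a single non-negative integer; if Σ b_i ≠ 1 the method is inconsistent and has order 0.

b = (62/33, -245/261, 172/2871)
c = (0, -5/14, 11/4)
Ac = (0, 0, 957/344)
Σ b_i: 62/33·1 + (-245/261)·1 + 172/2871·1 = 1 ✓
b·c: (-245/261)·(-5/14) + 172/2871·11/4 = 1/2 ✓
b·c²: (-245/261)·25/196 + 172/2871·121/16 = 1/3 ✓
b·Ac: 172/2871·957/344 = 1/6 ✓; 3 stages ⇒ order 3.

3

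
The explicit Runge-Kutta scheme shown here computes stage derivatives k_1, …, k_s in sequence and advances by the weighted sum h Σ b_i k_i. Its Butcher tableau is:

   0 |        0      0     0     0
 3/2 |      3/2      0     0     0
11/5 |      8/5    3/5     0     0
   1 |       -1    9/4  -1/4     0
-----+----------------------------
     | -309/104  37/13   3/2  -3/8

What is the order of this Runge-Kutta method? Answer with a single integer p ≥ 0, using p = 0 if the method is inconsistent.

b = (-309/104, 37/13, 3/2, -3/8)
c = (0, 3/2, 11/5, 1)
Ac = (0, 0, 9/10, 113/40)
Σ b_i: (-309/104)·1 + 37/13·1 + 3/2·1 + (-3/8)·1 = 1 ✓
b·c: 37/13·3/2 + 3/2·11/5 + (-3/8)·1 = 3741/520 ≠ 1/2 ⇒ order 1.

1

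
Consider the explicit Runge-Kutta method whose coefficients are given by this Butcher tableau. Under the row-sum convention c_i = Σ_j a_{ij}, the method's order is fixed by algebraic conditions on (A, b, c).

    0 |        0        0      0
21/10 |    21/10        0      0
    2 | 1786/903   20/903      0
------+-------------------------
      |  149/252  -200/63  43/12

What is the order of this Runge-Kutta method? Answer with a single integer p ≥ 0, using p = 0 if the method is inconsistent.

b = (149/252, -200/63, 43/12)
c = (0, 21/10, 2)
Ac = (0, 0, 2/43)
Σ b_i: 149/252·1 + (-200/63)·1 + 43/12·1 = 1 ✓
b·c: (-200/63)·21/10 + 43/12·2 = 1/2 ✓
b·c²: (-200/63)·441/100 + 43/12·4 = 1/3 ✓
b·Ac: 43/12·2/43 = 1/6 ✓; 3 stages ⇒ order 3.

3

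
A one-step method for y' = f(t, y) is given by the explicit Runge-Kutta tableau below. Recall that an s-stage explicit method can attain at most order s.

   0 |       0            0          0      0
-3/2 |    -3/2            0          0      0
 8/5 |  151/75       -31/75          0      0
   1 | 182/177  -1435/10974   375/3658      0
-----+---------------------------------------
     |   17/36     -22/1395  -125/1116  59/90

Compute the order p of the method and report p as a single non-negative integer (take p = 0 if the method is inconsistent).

4

b = (17/36, -22/1395, -125/1116, 59/90)
c = (0, -3/2, 8/5, 1)
Ac = (0, 0, 31/50, 85/236)
Σ b_i: 17/36·1 + (-22/1395)·1 + (-125/1116)·1 + 59/90·1 = 1 ✓
b·c: (-22/1395)·(-3/2) + (-125/1116)·8/5 + 59/90·1 = 1/2 ✓
b·c²: (-22/1395)·9/4 + (-125/1116)·64/25 + 59/90·1 = 1/3 ✓
b·Ac: (-125/1116)·31/50 + 59/90·85/236 = 1/6 ✓
b·c³: (-22/1395)·(-27/8) + (-125/1116)·512/125 + 59/90·1 = 1/4 ✓
b·(c∘Ac): (-125/1116)·124/125 + 59/90·85/236 = 1/8 ✓
b·Ac²: (-125/1116)·(-93/100) + 59/90·(-15/472) = 1/12 ✓
b·A²c: 59/90·15/236 = 1/24 ✓; 4 stages ⇒ order 4.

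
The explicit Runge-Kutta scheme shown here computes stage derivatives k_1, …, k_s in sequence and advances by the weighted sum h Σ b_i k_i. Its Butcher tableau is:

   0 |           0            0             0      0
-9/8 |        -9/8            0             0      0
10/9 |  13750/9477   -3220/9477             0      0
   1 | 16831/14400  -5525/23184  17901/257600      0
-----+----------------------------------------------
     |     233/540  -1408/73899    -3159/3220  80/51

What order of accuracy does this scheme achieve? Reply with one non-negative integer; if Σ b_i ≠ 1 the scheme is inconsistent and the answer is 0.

b = (233/540, -1408/73899, -3159/3220, 80/51)
c = (0, -9/8, 10/9, 1)
Ac = (0, 0, 805/2106, 221/640)
Σ b_i: 233/540·1 + (-1408/73899)·1 + (-3159/3220)·1 + 80/51·1 = 1 ✓
b·c: (-1408/73899)·(-9/8) + (-3159/3220)·10/9 + 80/51·1 = 1/2 ✓
b·c²: (-1408/73899)·81/64 + (-3159/3220)·100/81 + 80/51·1 = 1/3 ✓
b·Ac: (-3159/3220)·805/2106 + 80/51·221/640 = 1/6 ✓
b·c³: (-1408/73899)·(-729/512) + (-3159/3220)·1000/729 + 80/51·1 = 1/4 ✓
b·(c∘Ac): (-3159/3220)·4025/9477 + 80/51·221/640 = 1/8 ✓
b·Ac²: (-3159/3220)·(-805/1872) + 80/51·(-221/1024) = 1/12 ✓
b·A²c: 80/51·17/640 = 1/24 ✓; 4 stages ⇒ order 4.

4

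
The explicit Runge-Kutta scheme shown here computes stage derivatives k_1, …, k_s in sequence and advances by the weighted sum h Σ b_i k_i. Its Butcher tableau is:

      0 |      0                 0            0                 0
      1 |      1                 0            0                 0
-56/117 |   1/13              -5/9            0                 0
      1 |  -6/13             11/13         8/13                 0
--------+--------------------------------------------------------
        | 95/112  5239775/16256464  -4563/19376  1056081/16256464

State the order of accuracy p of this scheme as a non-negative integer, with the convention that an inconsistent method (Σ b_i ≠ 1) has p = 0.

b = (95/112, 5239775/16256464, -4563/19376, 1056081/16256464)
c = (0, 1, -56/117, 1)
Ac = (0, 0, -5/9, 839/1521)
Σ b_i: 95/112·1 + 5239775/16256464·1 + (-4563/19376)·1 + 1056081/16256464·1 = 1 ✓
b·c: 5239775/16256464·1 + (-4563/19376)·(-56/117) + 1056081/16256464·1 = 1/2 ✓
b·c²: 5239775/16256464·1 + (-4563/19376)·3136/13689 + 1056081/16256464·1 = 1/3 ✓
b·Ac: (-4563/19376)·(-5/9) + 1056081/16256464·839/1521 = 1/6 ✓
b·c³: 5239775/16256464·1 + (-4563/19376)·(-175616/1601613) + 1056081/16256464·1 = 145/351 ≠ 1/4 ⇒ order 3.
b·(c∘Ac): (-4563/19376)·280/1053 + 1056081/16256464·839/1521 = -3/112 ≠ 1/8
b·Ac²: (-4563/19376)·(-5/9) + 1056081/16256464·175667/177957 = 114827/588978 ≠ 1/12
b·A²c: 1056081/16256464·(-40/117) = -135395/6096174 ≠ 1/24

3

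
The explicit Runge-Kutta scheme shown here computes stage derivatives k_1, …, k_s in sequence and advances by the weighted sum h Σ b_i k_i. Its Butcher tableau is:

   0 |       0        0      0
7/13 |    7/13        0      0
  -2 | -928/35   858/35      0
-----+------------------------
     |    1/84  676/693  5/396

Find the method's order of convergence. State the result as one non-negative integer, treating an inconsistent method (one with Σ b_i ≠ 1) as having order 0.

b = (1/84, 676/693, 5/396)
c = (0, 7/13, -2)
Ac = (0, 0, 66/5)
Σ b_i: 1/84·1 + 676/693·1 + 5/396·1 = 1 ✓
b·c: 676/693·7/13 + 5/396·(-2) = 1/2 ✓
b·c²: 676/693·49/169 + 5/396·4 = 1/3 ✓
b·Ac: 5/396·66/5 = 1/6 ✓; 3 stages ⇒ order 3.

3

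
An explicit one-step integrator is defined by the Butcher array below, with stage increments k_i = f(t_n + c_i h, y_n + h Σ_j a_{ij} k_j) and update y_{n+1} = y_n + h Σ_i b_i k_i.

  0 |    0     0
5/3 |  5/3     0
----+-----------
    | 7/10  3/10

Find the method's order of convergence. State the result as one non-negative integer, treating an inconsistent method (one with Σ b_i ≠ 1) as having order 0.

2

b = (7/10, 3/10)
c = (0, 5/3)
Σ b_i: 7/10·1 + 3/10·1 = 1 ✓
b·c: 3/10·5/3 = 1/2 ✓; 2 stages ⇒ order 2.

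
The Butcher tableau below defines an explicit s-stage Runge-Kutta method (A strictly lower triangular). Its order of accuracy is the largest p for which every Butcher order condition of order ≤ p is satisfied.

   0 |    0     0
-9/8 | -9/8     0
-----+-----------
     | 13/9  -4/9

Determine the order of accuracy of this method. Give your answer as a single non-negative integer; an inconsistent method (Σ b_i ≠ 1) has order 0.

b = (13/9, -4/9)
c = (0, -9/8)
Σ b_i: 13/9·1 + (-4/9)·1 = 1 ✓
b·c: (-4/9)·(-9/8) = 1/2 ✓; 2 stages ⇒ order 2.

2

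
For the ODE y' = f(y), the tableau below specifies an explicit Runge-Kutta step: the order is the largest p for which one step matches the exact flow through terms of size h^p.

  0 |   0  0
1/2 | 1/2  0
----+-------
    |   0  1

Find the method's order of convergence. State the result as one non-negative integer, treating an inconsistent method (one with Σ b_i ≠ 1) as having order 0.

2

b = (0, 1)
c = (0, 1/2)
Σ b_i: 1·1 = 1 ✓
b·c: 1·1/2 = 1/2 ✓; 2 stages ⇒ order 2.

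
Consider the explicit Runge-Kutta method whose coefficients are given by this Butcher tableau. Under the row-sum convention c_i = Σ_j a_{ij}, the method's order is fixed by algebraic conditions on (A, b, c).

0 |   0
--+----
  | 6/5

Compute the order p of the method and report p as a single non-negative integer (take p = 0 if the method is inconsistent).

0

b = (6/5)
c = (0)
Σ b_i: 6/5·1 = 6/5 ≠ 1 ⇒ order 0.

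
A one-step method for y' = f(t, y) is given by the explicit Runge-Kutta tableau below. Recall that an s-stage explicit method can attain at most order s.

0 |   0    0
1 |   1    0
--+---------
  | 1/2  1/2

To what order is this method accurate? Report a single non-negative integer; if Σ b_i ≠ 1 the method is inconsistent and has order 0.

2

b = (1/2, 1/2)
c = (0, 1)
Σ b_i: 1/2·1 + 1/2·1 = 1 ✓
b·c: 1/2·1 = 1/2 ✓; 2 stages ⇒ order 2.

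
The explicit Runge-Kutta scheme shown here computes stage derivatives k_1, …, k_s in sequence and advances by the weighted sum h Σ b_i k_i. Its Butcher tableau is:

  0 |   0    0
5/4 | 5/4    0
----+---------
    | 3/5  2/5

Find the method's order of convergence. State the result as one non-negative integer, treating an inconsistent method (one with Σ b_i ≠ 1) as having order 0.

b = (3/5, 2/5)
c = (0, 5/4)
Σ b_i: 3/5·1 + 2/5·1 = 1 ✓
b·c: 2/5·5/4 = 1/2 ✓; 2 stages ⇒ order 2.

2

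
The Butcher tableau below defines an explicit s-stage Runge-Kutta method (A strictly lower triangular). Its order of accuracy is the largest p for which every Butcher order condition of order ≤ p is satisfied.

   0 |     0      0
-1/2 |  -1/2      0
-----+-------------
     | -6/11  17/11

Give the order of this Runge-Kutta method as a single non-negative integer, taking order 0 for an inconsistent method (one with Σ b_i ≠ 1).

b = (-6/11, 17/11)
c = (0, -1/2)
Σ b_i: (-6/11)·1 + 17/11·1 = 1 ✓
b·c: 17/11·(-1/2) = -17/22 ≠ 1/2 ⇒ order 1.

1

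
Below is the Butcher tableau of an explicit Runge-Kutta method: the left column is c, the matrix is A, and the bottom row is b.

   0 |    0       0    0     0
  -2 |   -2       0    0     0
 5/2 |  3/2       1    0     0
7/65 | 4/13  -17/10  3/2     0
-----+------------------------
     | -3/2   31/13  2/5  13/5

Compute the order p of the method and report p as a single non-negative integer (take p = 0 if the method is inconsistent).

0

b = (-3/2, 31/13, 2/5, 13/5)
c = (0, -2, 5/2, 7/65)
Ac = (0, 0, -2, 143/20)
Σ b_i: (-3/2)·1 + 31/13·1 + 2/5·1 + 13/5·1 = 101/26 ≠ 1 ⇒ order 0.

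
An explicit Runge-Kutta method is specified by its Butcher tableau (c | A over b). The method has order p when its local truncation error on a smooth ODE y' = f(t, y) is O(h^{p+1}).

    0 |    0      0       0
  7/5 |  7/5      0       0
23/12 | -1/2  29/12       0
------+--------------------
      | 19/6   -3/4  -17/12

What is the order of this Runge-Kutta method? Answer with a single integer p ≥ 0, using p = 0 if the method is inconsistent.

1

b = (19/6, -3/4, -17/12)
c = (0, 7/5, 23/12)
Ac = (0, 0, 203/60)
Σ b_i: 19/6·1 + (-3/4)·1 + (-17/12)·1 = 1 ✓
b·c: (-3/4)·7/5 + (-17/12)·23/12 = -2711/720 ≠ 1/2 ⇒ order 1.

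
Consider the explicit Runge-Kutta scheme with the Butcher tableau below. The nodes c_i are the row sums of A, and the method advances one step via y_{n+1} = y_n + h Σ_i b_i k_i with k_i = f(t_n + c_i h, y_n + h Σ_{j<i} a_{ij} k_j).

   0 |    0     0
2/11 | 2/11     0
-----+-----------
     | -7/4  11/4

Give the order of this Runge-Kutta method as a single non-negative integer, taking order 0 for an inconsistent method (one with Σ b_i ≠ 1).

b = (-7/4, 11/4)
c = (0, 2/11)
Σ b_i: (-7/4)·1 + 11/4·1 = 1 ✓
b·c: 11/4·2/11 = 1/2 ✓; 2 stages ⇒ order 2.

2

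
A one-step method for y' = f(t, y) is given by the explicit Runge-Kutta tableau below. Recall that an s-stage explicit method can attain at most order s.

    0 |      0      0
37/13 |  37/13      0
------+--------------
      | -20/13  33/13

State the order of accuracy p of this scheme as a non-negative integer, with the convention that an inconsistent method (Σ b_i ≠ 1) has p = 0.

1

b = (-20/13, 33/13)
c = (0, 37/13)
Σ b_i: (-20/13)·1 + 33/13·1 = 1 ✓
b·c: 33/13·37/13 = 1221/169 ≠ 1/2 ⇒ order 1.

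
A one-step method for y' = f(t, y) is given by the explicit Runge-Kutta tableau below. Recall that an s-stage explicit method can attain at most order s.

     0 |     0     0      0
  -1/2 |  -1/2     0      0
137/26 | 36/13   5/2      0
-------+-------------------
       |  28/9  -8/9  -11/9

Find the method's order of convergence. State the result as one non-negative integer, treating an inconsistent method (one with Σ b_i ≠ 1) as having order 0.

1

b = (28/9, -8/9, -11/9)
c = (0, -1/2, 137/26)
Ac = (0, 0, -5/4)
Σ b_i: 28/9·1 + (-8/9)·1 + (-11/9)·1 = 1 ✓
b·c: (-8/9)·(-1/2) + (-11/9)·137/26 = -1403/234 ≠ 1/2 ⇒ order 1.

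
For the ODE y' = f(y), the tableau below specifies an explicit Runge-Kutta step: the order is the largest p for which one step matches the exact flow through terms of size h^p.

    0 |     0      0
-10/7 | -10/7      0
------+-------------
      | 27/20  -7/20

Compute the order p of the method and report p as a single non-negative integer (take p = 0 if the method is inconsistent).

b = (27/20, -7/20)
c = (0, -10/7)
Σ b_i: 27/20·1 + (-7/20)·1 = 1 ✓
b·c: (-7/20)·(-10/7) = 1/2 ✓; 2 stages ⇒ order 2.

2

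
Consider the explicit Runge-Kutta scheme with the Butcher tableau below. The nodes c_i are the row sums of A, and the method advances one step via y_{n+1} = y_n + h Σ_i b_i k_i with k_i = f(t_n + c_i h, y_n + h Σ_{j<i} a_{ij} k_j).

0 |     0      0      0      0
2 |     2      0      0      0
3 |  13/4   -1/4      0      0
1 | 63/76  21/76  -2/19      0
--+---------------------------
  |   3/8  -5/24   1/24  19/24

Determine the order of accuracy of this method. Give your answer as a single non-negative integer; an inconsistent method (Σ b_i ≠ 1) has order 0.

b = (3/8, -5/24, 1/24, 19/24)
c = (0, 2, 3, 1)
Ac = (0, 0, -1/2, 9/38)
Σ b_i: 3/8·1 + (-5/24)·1 + 1/24·1 + 19/24·1 = 1 ✓
b·c: (-5/24)·2 + 1/24·3 + 19/24·1 = 1/2 ✓
b·c²: (-5/24)·4 + 1/24·9 + 19/24·1 = 1/3 ✓
b·Ac: 1/24·(-1/2) + 19/24·9/38 = 1/6 ✓
b·c³: (-5/24)·8 + 1/24·27 + 19/24·1 = 1/4 ✓
b·(c∘Ac): 1/24·(-3/2) + 19/24·9/38 = 1/8 ✓
b·Ac²: 1/24·(-1) + 19/24·3/19 = 1/12 ✓
b·A²c: 19/24·1/19 = 1/24 ✓; 4 stages ⇒ order 4.

4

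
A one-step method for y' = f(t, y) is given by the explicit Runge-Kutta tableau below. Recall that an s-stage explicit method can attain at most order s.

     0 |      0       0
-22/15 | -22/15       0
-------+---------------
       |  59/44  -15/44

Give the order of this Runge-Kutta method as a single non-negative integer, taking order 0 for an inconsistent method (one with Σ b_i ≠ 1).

b = (59/44, -15/44)
c = (0, -22/15)
Σ b_i: 59/44·1 + (-15/44)·1 = 1 ✓
b·c: (-15/44)·(-22/15) = 1/2 ✓; 2 stages ⇒ order 2.

2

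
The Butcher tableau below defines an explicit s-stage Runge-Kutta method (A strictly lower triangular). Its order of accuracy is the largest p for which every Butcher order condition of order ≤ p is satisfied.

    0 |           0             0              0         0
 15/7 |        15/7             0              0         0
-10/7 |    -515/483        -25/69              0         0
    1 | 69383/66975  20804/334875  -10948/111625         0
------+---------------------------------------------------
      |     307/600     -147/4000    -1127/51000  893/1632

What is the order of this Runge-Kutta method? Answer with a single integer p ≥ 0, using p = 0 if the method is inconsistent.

b = (307/600, -147/4000, -1127/51000, 893/1632)
c = (0, 15/7, -10/7, 1)
Ac = (0, 0, -125/161, 244/893)
Σ b_i: 307/600·1 + (-147/4000)·1 + (-1127/51000)·1 + 893/1632·1 = 1 ✓
b·c: (-147/4000)·15/7 + (-1127/51000)·(-10/7) + 893/1632·1 = 1/2 ✓
b·c²: (-147/4000)·225/49 + (-1127/51000)·100/49 + 893/1632·1 = 1/3 ✓
b·Ac: (-1127/51000)·(-125/161) + 893/1632·244/893 = 1/6 ✓
b·c³: (-147/4000)·3375/343 + (-1127/51000)·(-1000/343) + 893/1632·1 = 1/4 ✓
b·(c∘Ac): (-1127/51000)·1250/1127 + 893/1632·244/893 = 1/8 ✓
b·Ac²: (-1127/51000)·(-1875/1127) + 893/1632·4/47 = 1/12 ✓
b·A²c: 893/1632·68/893 = 1/24 ✓; 4 stages ⇒ order 4.

4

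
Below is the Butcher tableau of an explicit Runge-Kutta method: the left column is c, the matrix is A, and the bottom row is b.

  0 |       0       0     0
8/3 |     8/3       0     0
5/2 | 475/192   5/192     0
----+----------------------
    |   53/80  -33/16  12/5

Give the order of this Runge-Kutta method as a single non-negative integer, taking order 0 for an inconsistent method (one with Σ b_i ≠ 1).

b = (53/80, -33/16, 12/5)
c = (0, 8/3, 5/2)
Ac = (0, 0, 5/72)
Σ b_i: 53/80·1 + (-33/16)·1 + 12/5·1 = 1 ✓
b·c: (-33/16)·8/3 + 12/5·5/2 = 1/2 ✓
b·c²: (-33/16)·64/9 + 12/5·25/4 = 1/3 ✓
b·Ac: 12/5·5/72 = 1/6 ✓; 3 stages ⇒ order 3.

3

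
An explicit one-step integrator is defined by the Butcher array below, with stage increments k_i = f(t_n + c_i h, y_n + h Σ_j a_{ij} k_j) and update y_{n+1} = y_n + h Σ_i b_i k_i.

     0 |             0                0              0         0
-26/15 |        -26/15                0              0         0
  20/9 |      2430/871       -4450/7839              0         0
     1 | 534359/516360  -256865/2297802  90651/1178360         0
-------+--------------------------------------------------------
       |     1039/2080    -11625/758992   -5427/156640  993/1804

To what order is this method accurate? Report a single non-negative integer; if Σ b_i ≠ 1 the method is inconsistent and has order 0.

b = (1039/2080, -11625/758992, -5427/156640, 993/1804)
c = (0, -26/15, 20/9, 1)
Ac = (0, 0, 1780/1809, 2173/5958)
Σ b_i: 1039/2080·1 + (-11625/758992)·1 + (-5427/156640)·1 + 993/1804·1 = 1 ✓
b·c: (-11625/758992)·(-26/15) + (-5427/156640)·20/9 + 993/1804·1 = 1/2 ✓
b·c²: (-11625/758992)·676/225 + (-5427/156640)·400/81 + 993/1804·1 = 1/3 ✓
b·Ac: (-5427/156640)·1780/1809 + 993/1804·2173/5958 = 1/6 ✓
b·c³: (-11625/758992)·(-17576/3375) + (-5427/156640)·8000/729 + 993/1804·1 = 1/4 ✓
b·(c∘Ac): (-5427/156640)·35600/16281 + 993/1804·2173/5958 = 1/8 ✓
b·Ac²: (-5427/156640)·(-9256/5427) + 993/1804·656/14895 = 1/12 ✓
b·A²c: 993/1804·451/5958 = 1/24 ✓; 4 stages ⇒ order 4.

4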